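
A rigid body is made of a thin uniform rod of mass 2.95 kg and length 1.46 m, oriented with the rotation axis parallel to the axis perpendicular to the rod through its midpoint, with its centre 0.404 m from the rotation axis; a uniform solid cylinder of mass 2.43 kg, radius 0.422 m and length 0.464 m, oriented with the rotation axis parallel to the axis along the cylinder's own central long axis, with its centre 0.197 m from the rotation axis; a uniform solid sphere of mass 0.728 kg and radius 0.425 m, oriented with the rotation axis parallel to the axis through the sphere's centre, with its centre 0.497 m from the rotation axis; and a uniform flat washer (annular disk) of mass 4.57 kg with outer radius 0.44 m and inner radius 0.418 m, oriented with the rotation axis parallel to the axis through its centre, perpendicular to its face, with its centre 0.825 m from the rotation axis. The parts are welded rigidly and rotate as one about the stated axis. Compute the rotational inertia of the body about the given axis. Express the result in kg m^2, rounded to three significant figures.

Thin rod: I_cm = (1/12)ML² = (1/12)(2.95)(1.46)² = 0.52402 kg m^2; centre at d = 0.404 m, so I = I_cm + Md² gives I = 0.52402 + (2.95)(0.404)² = 1.0055 kg m^2.
Solid cylinder: I_cm = (1/2)MR² = (1/2)(2.43)(0.422)² = 0.21637 kg m^2; centre at d = 0.197 m, so I = I_cm + Md² gives I = 0.21637 + (2.43)(0.197)² = 0.31068 kg m^2.
Solid sphere: I_cm = (2/5)MR² = (2/5)(0.728)(0.425)² = 0.052598 kg m^2; centre at d = 0.497 m, so I = I_cm + Md² gives I = 0.052598 + (0.728)(0.497)² = 0.23242 kg m^2.
Annular disk: I_cm = (1/2)M(R²+r²) = (1/2)(4.57)[(0.44)² + (0.418)²] = 0.84162 kg m^2; centre at d = 0.825 m, so I = I_cm + Md² gives I = 0.84162 + (4.57)(0.825)² = 3.9521 kg m^2.
Total I = 1.0055 + 0.31068 + 0.23242 + 3.9521 = 5.5007 kg m^2.

5.50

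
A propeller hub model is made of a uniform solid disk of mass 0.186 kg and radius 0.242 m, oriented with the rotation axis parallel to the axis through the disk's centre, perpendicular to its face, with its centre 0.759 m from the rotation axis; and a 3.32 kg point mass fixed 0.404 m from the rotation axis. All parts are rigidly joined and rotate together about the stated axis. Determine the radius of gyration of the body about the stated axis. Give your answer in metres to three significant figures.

0.432

Solid disk: I_cm = (1/2)MR² = (1/2)(0.186)(0.242)² = 0.0054465 kg·m²; centre at d = 0.759 m, so the parallel axis theorem gives I = 0.0054465 + (0.186)(0.759)² = 0.1126 kg·m².
Point mass: I_cm = 0; centre at d = 0.404 m, so the parallel axis theorem gives I = 0 + (3.32)(0.404)² = 0.54188 kg·m².
Total I = 0.65447 kg·m²; total mass M = 3.506 kg.
k = √(I/M) = √(0.65447/3.506) = 0.43206 m.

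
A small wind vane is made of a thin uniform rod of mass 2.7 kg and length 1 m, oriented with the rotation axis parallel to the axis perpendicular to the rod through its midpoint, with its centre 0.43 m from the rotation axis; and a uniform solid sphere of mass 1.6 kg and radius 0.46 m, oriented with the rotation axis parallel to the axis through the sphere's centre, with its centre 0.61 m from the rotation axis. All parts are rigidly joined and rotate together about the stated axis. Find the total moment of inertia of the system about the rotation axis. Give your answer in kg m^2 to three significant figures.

1.46

Thin rod: I_cm = (1/12)ML² = (1/12)(2.7)(1)² = 0.225 kg m^2; centre at d = 0.43 m, so the parallel axis theorem gives I = 0.225 + (2.7)(0.43)² = 0.72423 kg m^2.
Solid sphere: I_cm = (2/5)MR² = (2/5)(1.6)(0.46)² = 0.13542 kg m^2; centre at d = 0.61 m, so the parallel axis theorem gives I = 0.13542 + (1.6)(0.61)² = 0.73078 kg m^2.
Total I = 0.72423 + 0.73078 = 1.455 kg m^2.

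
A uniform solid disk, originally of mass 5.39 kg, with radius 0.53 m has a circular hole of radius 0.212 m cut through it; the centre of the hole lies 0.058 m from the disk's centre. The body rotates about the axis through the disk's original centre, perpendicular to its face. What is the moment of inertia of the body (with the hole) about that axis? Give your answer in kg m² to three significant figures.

0.735

Unpierced body about its centre: I₀ = (1/2)MR² = (1/2)(5.39)(0.53)² = 0.75703 kg m².
The removed disk has mass m = M·(r/R)² = (5.39)(0.212/0.53)² = 0.8624 kg (same uniform areal density).
Its moment of inertia about the rotation axis (parallel-axis theorem): I_hole = (1/2)mr² + md² = (1/2)(0.8624)(0.212)² + (0.8624)(0.058)² = 0.022281 kg m².
Treating the hole as negative mass, I = I₀ − I_hole = 0.75703 − 0.022281 = 0.73474 kg m².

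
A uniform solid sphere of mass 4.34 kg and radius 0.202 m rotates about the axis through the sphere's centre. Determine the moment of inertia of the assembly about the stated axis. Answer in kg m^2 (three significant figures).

I_cm = (2/5)MR² = (2/5)(4.34)(0.202)² = 0.070836 kg m^2; axis through the centre, so I = 0.070836 kg m^2.

0.0708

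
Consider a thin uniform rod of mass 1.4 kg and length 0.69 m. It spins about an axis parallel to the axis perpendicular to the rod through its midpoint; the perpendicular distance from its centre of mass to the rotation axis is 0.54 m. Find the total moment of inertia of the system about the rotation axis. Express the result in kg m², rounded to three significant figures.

0.464

I_cm = (1/12)ML² = (1/12)(1.4)(0.69)² = 0.055545 kg m²; centre at d = 0.54 m, so the parallel axis theorem gives I = 0.055545 + (1.4)(0.54)² = 0.46379 kg m².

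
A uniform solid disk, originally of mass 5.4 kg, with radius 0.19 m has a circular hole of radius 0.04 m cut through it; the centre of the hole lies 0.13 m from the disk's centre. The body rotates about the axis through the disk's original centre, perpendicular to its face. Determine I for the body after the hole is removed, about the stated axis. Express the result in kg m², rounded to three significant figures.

Unpierced body about its centre: I₀ = (1/2)MR² = (1/2)(5.4)(0.19)² = 0.09747 kg m².
The removed disk has mass m = M·(r/R)² = (5.4)(0.04/0.19)² = 0.23934 kg (same uniform areal density).
Its moment of inertia about the rotation axis (parallel-axis theorem): I_hole = (1/2)mr² + md² = (1/2)(0.23934)(0.04)² + (0.23934)(0.13)² = 0.0042362 kg m².
Treating the hole as negative mass, I = I₀ − I_hole = 0.09747 − 0.0042362 = 0.093234 kg m².

0.0932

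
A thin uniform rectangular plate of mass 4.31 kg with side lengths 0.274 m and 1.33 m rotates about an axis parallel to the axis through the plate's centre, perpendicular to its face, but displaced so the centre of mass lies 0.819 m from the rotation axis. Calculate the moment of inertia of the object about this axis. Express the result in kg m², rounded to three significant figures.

I_cm = (1/12)M(a²+b²) = (1/12)(4.31)[(0.274)² + (1.33)²] = 0.66229 kg m²; centre at d = 0.819 m, so the parallel axis theorem gives I = 0.66229 + (4.31)(0.819)² = 3.5533 kg m².

3.55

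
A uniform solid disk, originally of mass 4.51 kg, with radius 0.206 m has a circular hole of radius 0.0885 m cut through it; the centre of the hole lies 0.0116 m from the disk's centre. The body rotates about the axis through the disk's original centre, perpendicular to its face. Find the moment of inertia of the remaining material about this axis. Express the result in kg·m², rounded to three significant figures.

Unpierced body about its centre: I₀ = (1/2)MR² = (1/2)(4.51)(0.206)² = 0.095693 kg·m².
The removed disk has mass m = M·(r/R)² = (4.51)(0.0885/0.206)² = 0.83239 kg (same uniform areal density).
Its moment of inertia about the rotation axis (parallel-axis theorem): I_hole = (1/2)mr² + md² = (1/2)(0.83239)(0.0885)² + (0.83239)(0.0116)² = 0.0033718 kg·m².
Treating the hole as negative mass, I = I₀ − I_hole = 0.095693 − 0.0033718 = 0.092321 kg·m².

0.0923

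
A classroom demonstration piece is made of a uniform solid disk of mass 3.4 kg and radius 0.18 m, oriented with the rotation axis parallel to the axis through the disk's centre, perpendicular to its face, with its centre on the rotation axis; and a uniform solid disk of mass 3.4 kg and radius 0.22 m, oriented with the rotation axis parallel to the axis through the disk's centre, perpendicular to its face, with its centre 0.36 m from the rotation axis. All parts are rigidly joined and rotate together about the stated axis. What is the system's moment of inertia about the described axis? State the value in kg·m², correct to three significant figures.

Solid disk: I_cm = (1/2)MR² = (1/2)(3.4)(0.18)² = 0.05508 kg·m²; axis through the centre, so I = 0.05508 kg·m².
Solid disk: I_cm = (1/2)MR² = (1/2)(3.4)(0.22)² = 0.08228 kg·m²; centre at d = 0.36 m, so I = I_cm + Md² gives I = 0.08228 + (3.4)(0.36)² = 0.52292 kg·m².
Total I = 0.05508 + 0.52292 = 0.578 kg·m².

0.578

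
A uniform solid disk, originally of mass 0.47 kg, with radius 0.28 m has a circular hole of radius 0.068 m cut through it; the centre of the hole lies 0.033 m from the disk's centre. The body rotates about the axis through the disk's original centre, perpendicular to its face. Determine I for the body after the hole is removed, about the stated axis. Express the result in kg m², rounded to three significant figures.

0.0183

Unpierced body about its centre: I₀ = (1/2)MR² = (1/2)(0.47)(0.28)² = 0.018424 kg m².
The removed disk has mass m = M·(r/R)² = (0.47)(0.068/0.28)² = 0.02772 kg (same uniform areal density).
Its moment of inertia about the rotation axis (parallel-axis theorem): I_hole = (1/2)mr² + md² = (1/2)(0.02772)(0.068)² + (0.02772)(0.033)² = 9.4277e-05 kg m².
Treating the hole as negative mass, I = I₀ − I_hole = 0.018424 − 9.4277e-05 = 0.01833 kg m².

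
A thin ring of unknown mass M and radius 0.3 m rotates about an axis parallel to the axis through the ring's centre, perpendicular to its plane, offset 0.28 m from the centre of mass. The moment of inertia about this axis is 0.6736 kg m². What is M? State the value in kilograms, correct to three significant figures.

4.00

I = I_cm + Md² = MR² + Md² = M·[1·(0.3)² + (0.28)²] = M·0.1684.
So M = 0.6736 / 0.1684 = 4 kg.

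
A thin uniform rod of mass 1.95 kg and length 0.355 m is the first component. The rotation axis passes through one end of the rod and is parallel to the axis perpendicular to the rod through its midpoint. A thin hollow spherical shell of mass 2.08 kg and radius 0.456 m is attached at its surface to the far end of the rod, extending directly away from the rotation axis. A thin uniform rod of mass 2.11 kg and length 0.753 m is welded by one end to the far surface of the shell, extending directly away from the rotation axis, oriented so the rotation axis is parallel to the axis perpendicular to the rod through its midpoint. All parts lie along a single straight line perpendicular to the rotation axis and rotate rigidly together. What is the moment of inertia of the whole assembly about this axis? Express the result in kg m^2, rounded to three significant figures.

Thin rod: I_cm = (1/12)ML² = (1/12)(1.95)(0.355)² = 0.020479 kg m^2; centre at d = 0.1775 m, so the parallel axis theorem gives I = 0.020479 + (1.95)(0.1775)² = 0.081916 kg m^2.
Spherical shell: I_cm = (2/3)MR² = (2/3)(2.08)(0.456)² = 0.28834 kg m^2; centre at d = 0.1775 + 0.1775 + 0.456 = 0.811 m, so the parallel axis theorem gives I = 0.28834 + (2.08)(0.811)² = 1.6564 kg m^2.
Thin rod: I_cm = (1/12)ML² = (1/12)(2.11)(0.753)² = 0.099699 kg m^2; centre at d = 0.1775 + 0.1775 + 0.456 + 0.456 + 0.3765 = 1.6435 m, so the parallel axis theorem gives I = 0.099699 + (2.11)(1.6435)² = 5.799 kg m^2.
Total I = 0.081916 + 1.6564 + 5.799 = 7.5373 kg m^2.

7.54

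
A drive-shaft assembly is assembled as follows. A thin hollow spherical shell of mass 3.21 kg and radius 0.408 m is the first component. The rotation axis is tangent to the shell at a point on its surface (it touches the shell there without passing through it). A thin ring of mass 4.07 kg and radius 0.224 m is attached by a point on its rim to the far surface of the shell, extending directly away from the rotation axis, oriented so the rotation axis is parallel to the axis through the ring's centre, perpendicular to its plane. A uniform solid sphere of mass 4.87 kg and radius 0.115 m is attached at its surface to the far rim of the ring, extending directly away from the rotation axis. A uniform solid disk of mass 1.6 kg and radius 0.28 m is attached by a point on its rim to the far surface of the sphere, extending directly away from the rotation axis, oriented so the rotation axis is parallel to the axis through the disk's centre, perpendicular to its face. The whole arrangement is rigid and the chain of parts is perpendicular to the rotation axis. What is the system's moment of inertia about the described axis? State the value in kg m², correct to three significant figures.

Spherical shell: I_cm = (2/3)MR² = (2/3)(3.21)(0.408)² = 0.35623 kg m²; centre at d = 0.408 m, so I = I_cm + Md² gives I = 0.35623 + (3.21)(0.408)² = 0.89058 kg m².
Thin ring: I_cm = MR² = (4.07)(0.224)² = 0.20422 kg m²; centre at d = 0.408 + 0.408 + 0.224 = 1.04 m, so I = I_cm + Md² gives I = 0.20422 + (4.07)(1.04)² = 4.6063 kg m².
Solid sphere: I_cm = (2/5)MR² = (2/5)(4.87)(0.115)² = 0.025762 kg m²; centre at d = 0.408 + 0.408 + 0.224 + 0.224 + 0.115 = 1.379 m, so I = I_cm + Md² gives I = 0.025762 + (4.87)(1.379)² = 9.2868 kg m².
Solid disk: I_cm = (1/2)MR² = (1/2)(1.6)(0.28)² = 0.06272 kg m²; centre at d = 0.408 + 0.408 + 0.224 + 0.224 + 0.115 + 0.115 + 0.28 = 1.774 m, so I = I_cm + Md² gives I = 0.06272 + (1.6)(1.774)² = 5.098 kg m².
Total I = 0.89058 + 4.6063 + 9.2868 + 5.098 = 19.882 kg m².

19.9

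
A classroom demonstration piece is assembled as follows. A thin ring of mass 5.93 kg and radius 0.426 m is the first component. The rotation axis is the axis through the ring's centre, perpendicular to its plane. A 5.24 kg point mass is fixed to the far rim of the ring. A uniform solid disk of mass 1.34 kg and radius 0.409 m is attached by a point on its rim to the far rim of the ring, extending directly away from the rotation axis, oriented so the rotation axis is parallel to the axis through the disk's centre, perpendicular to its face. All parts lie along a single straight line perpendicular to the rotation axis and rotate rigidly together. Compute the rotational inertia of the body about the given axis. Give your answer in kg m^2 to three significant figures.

Thin ring: I_cm = MR² = (5.93)(0.426)² = 1.0762 kg m^2; axis through the centre, so I = 1.0762 kg m^2.
Point mass: I_cm = 0; centre at d = 0.426 m, so I = I_cm + Md² gives I = 0 + (5.24)(0.426)² = 0.95093 kg m^2.
Solid disk: I_cm = (1/2)MR² = (1/2)(1.34)(0.409)² = 0.11208 kg m^2; centre at d = 0.426 + 0.409 = 0.835 m, so I = I_cm + Md² gives I = 0.11208 + (1.34)(0.835)² = 1.0464 kg m^2.
Total I = 1.0762 + 0.95093 + 1.0464 = 3.0734 kg m^2.

3.07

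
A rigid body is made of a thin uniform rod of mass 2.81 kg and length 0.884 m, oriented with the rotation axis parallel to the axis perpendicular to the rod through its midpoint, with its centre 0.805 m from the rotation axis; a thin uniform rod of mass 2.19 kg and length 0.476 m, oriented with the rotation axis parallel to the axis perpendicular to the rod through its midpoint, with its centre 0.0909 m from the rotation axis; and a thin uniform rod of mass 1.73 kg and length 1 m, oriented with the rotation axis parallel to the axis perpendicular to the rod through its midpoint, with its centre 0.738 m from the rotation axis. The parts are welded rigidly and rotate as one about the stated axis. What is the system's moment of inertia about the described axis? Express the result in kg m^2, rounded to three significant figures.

3.15

Thin rod: I_cm = (1/12)ML² = (1/12)(2.81)(0.884)² = 0.18299 kg m^2; centre at d = 0.805 m, so I = I_cm + Md² gives I = 0.18299 + (2.81)(0.805)² = 2.0039 kg m^2.
Thin rod: I_cm = (1/12)ML² = (1/12)(2.19)(0.476)² = 0.04135 kg m^2; centre at d = 0.0909 m, so I = I_cm + Md² gives I = 0.04135 + (2.19)(0.0909)² = 0.059446 kg m^2.
Thin rod: I_cm = (1/12)ML² = (1/12)(1.73)(1)² = 0.14417 kg m^2; centre at d = 0.738 m, so I = I_cm + Md² gives I = 0.14417 + (1.73)(0.738)² = 1.0864 kg m^2.
Total I = 2.0039 + 0.059446 + 1.0864 = 3.1498 kg m^2.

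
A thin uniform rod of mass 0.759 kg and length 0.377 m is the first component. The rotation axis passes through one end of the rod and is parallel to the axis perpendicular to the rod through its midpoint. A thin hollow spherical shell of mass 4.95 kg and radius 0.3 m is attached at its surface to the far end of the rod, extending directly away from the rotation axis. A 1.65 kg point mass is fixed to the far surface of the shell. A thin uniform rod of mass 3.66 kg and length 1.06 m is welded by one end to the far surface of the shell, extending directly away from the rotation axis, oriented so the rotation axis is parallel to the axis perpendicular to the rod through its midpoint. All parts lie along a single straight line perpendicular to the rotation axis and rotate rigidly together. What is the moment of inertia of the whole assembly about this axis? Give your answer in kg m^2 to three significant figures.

12.8

Thin rod: I_cm = (1/12)ML² = (1/12)(0.759)(0.377)² = 0.0089897 kg m^2; centre at d = 0.1885 m, so I = I_cm + Md² gives I = 0.0089897 + (0.759)(0.1885)² = 0.035959 kg m^2.
Spherical shell: I_cm = (2/3)MR² = (2/3)(4.95)(0.3)² = 0.297 kg m^2; centre at d = 0.1885 + 0.1885 + 0.3 = 0.677 m, so I = I_cm + Md² gives I = 0.297 + (4.95)(0.677)² = 2.5657 kg m^2.
Point mass: I_cm = 0; centre at d = 0.1885 + 0.1885 + 0.3 + 0.3 = 0.977 m, so I = I_cm + Md² gives I = 0 + (1.65)(0.977)² = 1.575 kg m^2.
Thin rod: I_cm = (1/12)ML² = (1/12)(3.66)(1.06)² = 0.3427 kg m^2; centre at d = 0.1885 + 0.1885 + 0.3 + 0.3 + 0.53 = 1.507 m, so I = I_cm + Md² gives I = 0.3427 + (3.66)(1.507)² = 8.6547 kg m^2.
Total I = 0.035959 + 2.5657 + 1.575 + 8.6547 = 12.831 kg m^2.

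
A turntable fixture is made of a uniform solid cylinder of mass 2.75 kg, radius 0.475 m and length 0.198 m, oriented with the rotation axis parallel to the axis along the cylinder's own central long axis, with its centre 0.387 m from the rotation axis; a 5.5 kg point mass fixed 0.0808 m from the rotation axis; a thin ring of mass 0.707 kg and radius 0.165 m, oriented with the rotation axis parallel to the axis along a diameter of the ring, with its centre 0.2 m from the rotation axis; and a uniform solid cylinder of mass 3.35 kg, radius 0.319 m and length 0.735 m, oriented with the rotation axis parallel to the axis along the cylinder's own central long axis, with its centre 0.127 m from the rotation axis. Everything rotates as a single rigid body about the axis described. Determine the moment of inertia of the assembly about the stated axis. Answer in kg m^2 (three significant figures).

Solid cylinder: I_cm = (1/2)MR² = (1/2)(2.75)(0.475)² = 0.31023 kg m^2; centre at d = 0.387 m, so I = I_cm + Md² gives I = 0.31023 + (2.75)(0.387)² = 0.7221 kg m^2.
Point mass: I_cm = 0; centre at d = 0.0808 m, so I = I_cm + Md² gives I = 0 + (5.5)(0.0808)² = 0.035908 kg m^2.
Thin ring: I_cm = (1/2)MR² = (1/2)(0.707)(0.165)² = 0.009624 kg m^2; centre at d = 0.2 m, so I = I_cm + Md² gives I = 0.009624 + (0.707)(0.2)² = 0.037904 kg m^2.
Solid cylinder: I_cm = (1/2)MR² = (1/2)(3.35)(0.319)² = 0.17045 kg m^2; centre at d = 0.127 m, so I = I_cm + Md² gives I = 0.17045 + (3.35)(0.127)² = 0.22448 kg m^2.
Total I = 0.7221 + 0.035908 + 0.037904 + 0.22448 = 1.0204 kg m^2.

1.02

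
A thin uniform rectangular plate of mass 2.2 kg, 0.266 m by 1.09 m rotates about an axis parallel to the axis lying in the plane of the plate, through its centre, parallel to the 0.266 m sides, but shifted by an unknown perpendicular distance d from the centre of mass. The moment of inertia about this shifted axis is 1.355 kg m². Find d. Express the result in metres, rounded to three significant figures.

About the centre-of-mass axis, I_cm = (1/12)Mb² = (1/12)(2.2)(1.09)² = 0.21782 kg m².
Parallel axis theorem: I = I_cm + Md², so Md² = 1.355 − 0.21782 = 1.1372 kg m².
d = √(1.1372 / 2.2) = 0.71896 m.

0.719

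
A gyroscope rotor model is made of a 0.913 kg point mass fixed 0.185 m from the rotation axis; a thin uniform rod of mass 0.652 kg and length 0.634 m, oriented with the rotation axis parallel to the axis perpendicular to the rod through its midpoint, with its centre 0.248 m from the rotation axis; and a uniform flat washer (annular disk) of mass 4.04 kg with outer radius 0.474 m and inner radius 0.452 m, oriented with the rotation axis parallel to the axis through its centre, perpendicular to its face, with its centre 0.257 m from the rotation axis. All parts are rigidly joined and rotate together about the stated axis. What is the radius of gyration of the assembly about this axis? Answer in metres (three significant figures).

0.468

Point mass: I_cm = 0; centre at d = 0.185 m, so I = I_cm + Md² gives I = 0 + (0.913)(0.185)² = 0.031247 kg·m².
Thin rod: I_cm = (1/12)ML² = (1/12)(0.652)(0.634)² = 0.02184 kg·m²; centre at d = 0.248 m, so I = I_cm + Md² gives I = 0.02184 + (0.652)(0.248)² = 0.06194 kg·m².
Annular disk: I_cm = (1/2)M(R²+r²) = (1/2)(4.04)[(0.474)² + (0.452)²] = 0.86654 kg·m²; centre at d = 0.257 m, so I = I_cm + Md² gives I = 0.86654 + (4.04)(0.257)² = 1.1334 kg·m².
Total I = 1.2266 kg·m²; total mass M = 5.605 kg.
k = √(I/M) = √(1.2266/5.605) = 0.4678 m.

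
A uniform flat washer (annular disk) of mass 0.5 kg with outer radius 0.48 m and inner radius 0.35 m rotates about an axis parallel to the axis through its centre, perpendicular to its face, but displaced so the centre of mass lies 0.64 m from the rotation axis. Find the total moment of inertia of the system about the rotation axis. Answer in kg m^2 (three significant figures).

I_cm = (1/2)M(R²+r²) = (1/2)(0.5)[(0.48)² + (0.35)²] = 0.088225 kg m^2; centre at d = 0.64 m, so I = I_cm + Md² gives I = 0.088225 + (0.5)(0.64)² = 0.29302 kg m^2.

0.293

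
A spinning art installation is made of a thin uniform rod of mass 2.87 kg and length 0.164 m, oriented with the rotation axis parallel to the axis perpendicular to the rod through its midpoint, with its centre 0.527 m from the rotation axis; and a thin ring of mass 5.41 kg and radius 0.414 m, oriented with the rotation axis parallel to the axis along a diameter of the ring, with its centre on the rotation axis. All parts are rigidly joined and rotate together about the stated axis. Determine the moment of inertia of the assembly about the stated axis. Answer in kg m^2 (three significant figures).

Thin rod: I_cm = (1/12)ML² = (1/12)(2.87)(0.164)² = 0.0064326 kg m^2; centre at d = 0.527 m, so I = I_cm + Md² gives I = 0.0064326 + (2.87)(0.527)² = 0.80351 kg m^2.
Thin ring: I_cm = (1/2)MR² = (1/2)(5.41)(0.414)² = 0.46363 kg m^2; axis through the centre, so I = 0.46363 kg m^2.
Total I = 0.80351 + 0.46363 = 1.2671 kg m^2.

1.27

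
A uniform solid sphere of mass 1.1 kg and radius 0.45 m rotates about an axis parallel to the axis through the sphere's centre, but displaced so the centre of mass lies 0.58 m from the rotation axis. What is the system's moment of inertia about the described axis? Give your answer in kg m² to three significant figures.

I_cm = (2/5)MR² = (2/5)(1.1)(0.45)² = 0.0891 kg m²; centre at d = 0.58 m, so I = I_cm + Md² gives I = 0.0891 + (1.1)(0.58)² = 0.45914 kg m².

0.459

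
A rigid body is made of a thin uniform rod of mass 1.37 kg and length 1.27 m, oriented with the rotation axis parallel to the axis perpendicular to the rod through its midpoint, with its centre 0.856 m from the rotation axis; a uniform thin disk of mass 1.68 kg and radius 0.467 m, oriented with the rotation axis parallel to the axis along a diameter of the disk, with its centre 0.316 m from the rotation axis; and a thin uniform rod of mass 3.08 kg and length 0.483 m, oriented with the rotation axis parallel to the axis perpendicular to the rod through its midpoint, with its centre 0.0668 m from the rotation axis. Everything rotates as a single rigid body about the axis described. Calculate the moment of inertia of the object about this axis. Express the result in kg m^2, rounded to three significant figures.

Thin rod: I_cm = (1/12)ML² = (1/12)(1.37)(1.27)² = 0.18414 kg m^2; centre at d = 0.856 m, so I = I_cm + Md² gives I = 0.18414 + (1.37)(0.856)² = 1.188 kg m^2.
Thin disk: I_cm = (1/4)MR² = (1/4)(1.68)(0.467)² = 0.091597 kg m^2; centre at d = 0.316 m, so I = I_cm + Md² gives I = 0.091597 + (1.68)(0.316)² = 0.25936 kg m^2.
Thin rod: I_cm = (1/12)ML² = (1/12)(3.08)(0.483)² = 0.059878 kg m^2; centre at d = 0.0668 m, so I = I_cm + Md² gives I = 0.059878 + (3.08)(0.0668)² = 0.073621 kg m^2.
Total I = 1.188 + 0.25936 + 0.073621 = 1.521 kg m^2.

1.52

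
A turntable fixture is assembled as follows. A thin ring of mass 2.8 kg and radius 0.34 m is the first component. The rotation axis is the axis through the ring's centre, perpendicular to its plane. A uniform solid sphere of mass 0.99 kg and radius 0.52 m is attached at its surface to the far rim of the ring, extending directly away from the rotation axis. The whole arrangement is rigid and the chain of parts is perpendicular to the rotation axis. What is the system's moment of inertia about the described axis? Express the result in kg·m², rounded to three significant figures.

Thin ring: I_cm = MR² = (2.8)(0.34)² = 0.32368 kg·m²; axis through the centre, so I = 0.32368 kg·m².
Solid sphere: I_cm = (2/5)MR² = (2/5)(0.99)(0.52)² = 0.10708 kg·m²; centre at d = 0.34 + 0.52 = 0.86 m, so I = I_cm + Md² gives I = 0.10708 + (0.99)(0.86)² = 0.83928 kg·m².
Total I = 0.32368 + 0.83928 = 1.163 kg·m².

1.16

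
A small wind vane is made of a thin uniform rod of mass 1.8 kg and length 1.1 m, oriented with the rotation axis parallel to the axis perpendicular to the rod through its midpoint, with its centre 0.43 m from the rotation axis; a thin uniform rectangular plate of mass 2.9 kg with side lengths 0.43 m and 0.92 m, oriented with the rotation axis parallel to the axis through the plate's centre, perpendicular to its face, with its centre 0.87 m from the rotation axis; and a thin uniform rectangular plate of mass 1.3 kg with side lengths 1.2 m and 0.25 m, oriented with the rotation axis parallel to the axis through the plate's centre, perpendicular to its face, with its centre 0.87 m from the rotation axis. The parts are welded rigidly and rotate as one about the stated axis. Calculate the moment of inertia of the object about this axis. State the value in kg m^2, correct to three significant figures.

Thin rod: I_cm = (1/12)ML² = (1/12)(1.8)(1.1)² = 0.1815 kg m^2; centre at d = 0.43 m, so the parallel axis theorem gives I = 0.1815 + (1.8)(0.43)² = 0.51432 kg m^2.
Rectangular plate: I_cm = (1/12)M(a²+b²) = (1/12)(2.9)[(0.43)² + (0.92)²] = 0.24923 kg m^2; centre at d = 0.87 m, so the parallel axis theorem gives I = 0.24923 + (2.9)(0.87)² = 2.4442 kg m^2.
Rectangular plate: I_cm = (1/12)M(a²+b²) = (1/12)(1.3)[(1.2)² + (0.25)²] = 0.16277 kg m^2; centre at d = 0.87 m, so the parallel axis theorem gives I = 0.16277 + (1.3)(0.87)² = 1.1467 kg m^2.
Total I = 0.51432 + 2.4442 + 1.1467 = 4.1053 kg m^2.

4.11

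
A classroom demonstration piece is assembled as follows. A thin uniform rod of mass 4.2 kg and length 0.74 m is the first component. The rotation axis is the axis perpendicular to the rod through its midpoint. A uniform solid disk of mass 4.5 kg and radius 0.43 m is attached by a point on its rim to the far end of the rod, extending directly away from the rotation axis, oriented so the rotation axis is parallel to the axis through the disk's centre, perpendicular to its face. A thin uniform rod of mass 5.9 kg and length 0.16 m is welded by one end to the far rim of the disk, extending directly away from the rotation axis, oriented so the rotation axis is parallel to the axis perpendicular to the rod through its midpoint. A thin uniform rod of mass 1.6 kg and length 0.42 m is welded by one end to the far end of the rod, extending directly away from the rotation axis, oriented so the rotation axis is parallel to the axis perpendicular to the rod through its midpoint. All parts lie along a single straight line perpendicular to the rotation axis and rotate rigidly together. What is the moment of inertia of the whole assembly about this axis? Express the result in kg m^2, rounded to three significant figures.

17.7

Thin rod: I_cm = (1/12)ML² = (1/12)(4.2)(0.74)² = 0.19166 kg m^2; axis through the centre, so I = 0.19166 kg m^2.
Solid disk: I_cm = (1/2)MR² = (1/2)(4.5)(0.43)² = 0.41602 kg m^2; centre at d = 0.37 + 0.43 = 0.8 m, so the parallel axis theorem gives I = 0.41602 + (4.5)(0.8)² = 3.296 kg m^2.
Thin rod: I_cm = (1/12)ML² = (1/12)(5.9)(0.16)² = 0.012587 kg m^2; centre at d = 0.37 + 0.43 + 0.43 + 0.08 = 1.31 m, so the parallel axis theorem gives I = 0.012587 + (5.9)(1.31)² = 10.138 kg m^2.
Thin rod: I_cm = (1/12)ML² = (1/12)(1.6)(0.42)² = 0.02352 kg m^2; centre at d = 0.37 + 0.43 + 0.43 + 0.08 + 0.08 + 0.21 = 1.6 m, so the parallel axis theorem gives I = 0.02352 + (1.6)(1.6)² = 4.1195 kg m^2.
Total I = 0.19166 + 3.296 + 10.138 + 4.1195 = 17.745 kg m^2.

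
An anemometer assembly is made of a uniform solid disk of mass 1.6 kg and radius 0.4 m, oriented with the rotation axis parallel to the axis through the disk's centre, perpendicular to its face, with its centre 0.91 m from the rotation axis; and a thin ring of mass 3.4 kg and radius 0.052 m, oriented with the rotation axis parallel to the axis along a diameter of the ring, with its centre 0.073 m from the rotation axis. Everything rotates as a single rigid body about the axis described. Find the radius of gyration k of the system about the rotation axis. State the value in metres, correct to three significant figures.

Solid disk: I_cm = (1/2)MR² = (1/2)(1.6)(0.4)² = 0.128 kg m^2; centre at d = 0.91 m, so the parallel axis theorem gives I = 0.128 + (1.6)(0.91)² = 1.453 kg m^2.
Thin ring: I_cm = (1/2)MR² = (1/2)(3.4)(0.052)² = 0.0045968 kg m^2; centre at d = 0.073 m, so the parallel axis theorem gives I = 0.0045968 + (3.4)(0.073)² = 0.022715 kg m^2.
Total I = 1.4757 kg m^2; total mass M = 5 kg.
k = √(I/M) = √(1.4757/5) = 0.54326 m.

0.543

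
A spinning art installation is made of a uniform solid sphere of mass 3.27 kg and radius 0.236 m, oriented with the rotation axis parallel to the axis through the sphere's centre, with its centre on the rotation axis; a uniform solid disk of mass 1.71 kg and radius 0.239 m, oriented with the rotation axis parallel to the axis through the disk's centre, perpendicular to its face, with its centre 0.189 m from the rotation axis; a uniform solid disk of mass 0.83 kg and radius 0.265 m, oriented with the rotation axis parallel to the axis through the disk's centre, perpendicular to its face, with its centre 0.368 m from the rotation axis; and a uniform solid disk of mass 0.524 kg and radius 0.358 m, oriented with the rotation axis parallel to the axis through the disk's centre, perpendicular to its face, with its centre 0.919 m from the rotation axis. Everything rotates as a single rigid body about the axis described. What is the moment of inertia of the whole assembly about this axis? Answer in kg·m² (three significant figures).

Solid sphere: I_cm = (2/5)MR² = (2/5)(3.27)(0.236)² = 0.07285 kg·m²; axis through the centre, so I = 0.07285 kg·m².
Solid disk: I_cm = (1/2)MR² = (1/2)(1.71)(0.239)² = 0.048838 kg·m²; centre at d = 0.189 m, so I = I_cm + Md² gives I = 0.048838 + (1.71)(0.189)² = 0.10992 kg·m².
Solid disk: I_cm = (1/2)MR² = (1/2)(0.83)(0.265)² = 0.029143 kg·m²; centre at d = 0.368 m, so I = I_cm + Md² gives I = 0.029143 + (0.83)(0.368)² = 0.14155 kg·m².
Solid disk: I_cm = (1/2)MR² = (1/2)(0.524)(0.358)² = 0.033579 kg·m²; centre at d = 0.919 m, so I = I_cm + Md² gives I = 0.033579 + (0.524)(0.919)² = 0.47613 kg·m².
Total I = 0.07285 + 0.10992 + 0.14155 + 0.47613 = 0.80045 kg·m².

0.800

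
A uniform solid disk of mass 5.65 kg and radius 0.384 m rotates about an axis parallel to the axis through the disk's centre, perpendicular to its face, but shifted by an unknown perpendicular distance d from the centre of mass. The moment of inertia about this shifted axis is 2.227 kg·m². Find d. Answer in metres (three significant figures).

About the centre-of-mass axis, I_cm = (1/2)MR² = (1/2)(5.65)(0.384)² = 0.41656 kg·m².
Parallel axis theorem: I = I_cm + Md², so Md² = 2.227 − 0.41656 = 1.8104 kg·m².
d = √(1.8104 / 5.65) = 0.56607 m.

0.566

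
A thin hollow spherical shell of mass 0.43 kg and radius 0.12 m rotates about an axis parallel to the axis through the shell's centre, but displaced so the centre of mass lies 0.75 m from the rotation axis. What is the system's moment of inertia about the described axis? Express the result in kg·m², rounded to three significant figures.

I_cm = (2/3)MR² = (2/3)(0.43)(0.12)² = 0.004128 kg·m²; centre at d = 0.75 m, so the parallel axis theorem gives I = 0.004128 + (0.43)(0.75)² = 0.246 kg·m².

0.246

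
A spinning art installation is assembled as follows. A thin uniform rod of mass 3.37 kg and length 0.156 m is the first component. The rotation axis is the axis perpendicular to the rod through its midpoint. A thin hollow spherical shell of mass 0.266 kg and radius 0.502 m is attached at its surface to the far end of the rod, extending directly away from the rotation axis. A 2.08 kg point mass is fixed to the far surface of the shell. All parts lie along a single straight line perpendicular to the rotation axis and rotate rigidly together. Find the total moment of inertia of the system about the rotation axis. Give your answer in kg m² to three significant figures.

Thin rod: I_cm = (1/12)ML² = (1/12)(3.37)(0.156)² = 0.0068344 kg m²; axis through the centre, so I = 0.0068344 kg m².
Spherical shell: I_cm = (2/3)MR² = (2/3)(0.266)(0.502)² = 0.044689 kg m²; centre at d = 0.078 + 0.502 = 0.58 m, so the parallel axis theorem gives I = 0.044689 + (0.266)(0.58)² = 0.13417 kg m².
Point mass: I_cm = 0; centre at d = 0.078 + 0.502 + 0.502 = 1.082 m, so the parallel axis theorem gives I = 0 + (2.08)(1.082)² = 2.4351 kg m².
Total I = 0.0068344 + 0.13417 + 2.4351 = 2.5761 kg m².

2.58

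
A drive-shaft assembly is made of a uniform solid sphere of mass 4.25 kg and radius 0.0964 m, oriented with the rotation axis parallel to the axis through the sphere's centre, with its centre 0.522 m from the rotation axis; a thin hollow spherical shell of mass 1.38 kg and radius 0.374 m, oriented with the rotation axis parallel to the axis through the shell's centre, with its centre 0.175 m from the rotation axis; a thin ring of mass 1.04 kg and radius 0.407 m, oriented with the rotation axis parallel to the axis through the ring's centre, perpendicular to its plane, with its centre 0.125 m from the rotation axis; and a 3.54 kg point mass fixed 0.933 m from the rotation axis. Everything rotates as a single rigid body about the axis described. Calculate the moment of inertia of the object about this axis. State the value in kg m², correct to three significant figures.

Solid sphere: I_cm = (2/5)MR² = (2/5)(4.25)(0.0964)² = 0.015798 kg m²; centre at d = 0.522 m, so the parallel axis theorem gives I = 0.015798 + (4.25)(0.522)² = 1.1739 kg m².
Spherical shell: I_cm = (2/3)MR² = (2/3)(1.38)(0.374)² = 0.12869 kg m²; centre at d = 0.175 m, so the parallel axis theorem gives I = 0.12869 + (1.38)(0.175)² = 0.17095 kg m².
Thin ring: I_cm = MR² = (1.04)(0.407)² = 0.17227 kg m²; centre at d = 0.125 m, so the parallel axis theorem gives I = 0.17227 + (1.04)(0.125)² = 0.18852 kg m².
Point mass: I_cm = 0; centre at d = 0.933 m, so the parallel axis theorem gives I = 0 + (3.54)(0.933)² = 3.0815 kg m².
Total I = 1.1739 + 0.17095 + 0.18852 + 3.0815 = 4.6149 kg m².

4.61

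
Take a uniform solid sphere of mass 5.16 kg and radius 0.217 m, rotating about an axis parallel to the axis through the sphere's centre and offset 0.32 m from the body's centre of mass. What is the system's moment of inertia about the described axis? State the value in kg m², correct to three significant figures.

0.626

I_cm = (2/5)MR² = (2/5)(5.16)(0.217)² = 0.097192 kg m²; centre at d = 0.32 m, so I = I_cm + Md² gives I = 0.097192 + (5.16)(0.32)² = 0.62558 kg m².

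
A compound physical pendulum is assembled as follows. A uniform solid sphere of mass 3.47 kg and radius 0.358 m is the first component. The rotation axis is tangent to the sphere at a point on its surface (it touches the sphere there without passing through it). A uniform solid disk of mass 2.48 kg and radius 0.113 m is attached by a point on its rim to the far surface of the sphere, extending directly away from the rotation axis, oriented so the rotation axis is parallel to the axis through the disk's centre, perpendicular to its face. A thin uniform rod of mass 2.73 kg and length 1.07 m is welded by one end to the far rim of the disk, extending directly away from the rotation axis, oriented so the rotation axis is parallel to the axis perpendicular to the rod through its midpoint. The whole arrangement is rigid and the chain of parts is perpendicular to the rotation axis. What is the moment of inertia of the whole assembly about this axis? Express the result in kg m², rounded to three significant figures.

8.56

Solid sphere: I_cm = (2/5)MR² = (2/5)(3.47)(0.358)² = 0.17789 kg m²; centre at d = 0.358 m, so I = I_cm + Md² gives I = 0.17789 + (3.47)(0.358)² = 0.62262 kg m².
Solid disk: I_cm = (1/2)MR² = (1/2)(2.48)(0.113)² = 0.015834 kg m²; centre at d = 0.358 + 0.358 + 0.113 = 0.829 m, so I = I_cm + Md² gives I = 0.015834 + (2.48)(0.829)² = 1.7202 kg m².
Thin rod: I_cm = (1/12)ML² = (1/12)(2.73)(1.07)² = 0.26046 kg m²; centre at d = 0.358 + 0.358 + 0.113 + 0.113 + 0.535 = 1.477 m, so I = I_cm + Md² gives I = 0.26046 + (2.73)(1.477)² = 6.216 kg m².
Total I = 0.62262 + 1.7202 + 6.216 = 8.5589 kg m².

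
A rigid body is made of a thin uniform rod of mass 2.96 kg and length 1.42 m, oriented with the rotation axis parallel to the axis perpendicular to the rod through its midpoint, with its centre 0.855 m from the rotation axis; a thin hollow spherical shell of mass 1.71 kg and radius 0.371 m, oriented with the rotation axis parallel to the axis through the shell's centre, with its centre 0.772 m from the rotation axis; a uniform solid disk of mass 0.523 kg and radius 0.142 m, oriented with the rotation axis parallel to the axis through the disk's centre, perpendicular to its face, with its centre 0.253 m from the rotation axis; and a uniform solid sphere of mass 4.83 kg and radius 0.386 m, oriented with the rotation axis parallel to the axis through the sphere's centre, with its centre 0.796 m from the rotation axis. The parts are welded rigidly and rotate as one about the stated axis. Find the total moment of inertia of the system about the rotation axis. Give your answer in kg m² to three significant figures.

Thin rod: I_cm = (1/12)ML² = (1/12)(2.96)(1.42)² = 0.49738 kg m²; centre at d = 0.855 m, so I = I_cm + Md² gives I = 0.49738 + (2.96)(0.855)² = 2.6612 kg m².
Spherical shell: I_cm = (2/3)MR² = (2/3)(1.71)(0.371)² = 0.15691 kg m²; centre at d = 0.772 m, so I = I_cm + Md² gives I = 0.15691 + (1.71)(0.772)² = 1.176 kg m².
Solid disk: I_cm = (1/2)MR² = (1/2)(0.523)(0.142)² = 0.0052729 kg m²; centre at d = 0.253 m, so I = I_cm + Md² gives I = 0.0052729 + (0.523)(0.253)² = 0.03875 kg m².
Solid sphere: I_cm = (2/5)MR² = (2/5)(4.83)(0.386)² = 0.28786 kg m²; centre at d = 0.796 m, so I = I_cm + Md² gives I = 0.28786 + (4.83)(0.796)² = 3.3482 kg m².
Total I = 2.6612 + 1.176 + 0.03875 + 3.3482 = 7.2242 kg m².

7.22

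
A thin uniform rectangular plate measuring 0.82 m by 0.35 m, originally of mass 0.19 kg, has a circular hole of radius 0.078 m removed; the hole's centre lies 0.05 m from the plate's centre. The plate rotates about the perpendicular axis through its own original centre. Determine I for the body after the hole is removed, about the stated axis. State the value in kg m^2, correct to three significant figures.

Unpierced body about its centre: I₀ = (1/12)M(a²+b²) = (1/12)(0.19)[(0.82)² + (0.35)²] = 0.012586 kg m^2.
The removed disk has mass m = M·πr²/(ab) = (0.19)·π(0.078)²/(0.82·0.35) = 0.012654 kg (same uniform areal density).
Its moment of inertia about the rotation axis (parallel-axis theorem): I_hole = (1/2)mr² + md² = (1/2)(0.012654)(0.078)² + (0.012654)(0.05)² = 7.0126e-05 kg m^2.
Treating the hole as negative mass, I = I₀ − I_hole = 0.012586 − 7.0126e-05 = 0.012516 kg m^2.

0.0125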